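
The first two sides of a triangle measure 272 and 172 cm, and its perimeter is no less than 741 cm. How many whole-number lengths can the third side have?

Triangle inequality: 100 < x < 444. Perimeter ≥ 741 gives x ≥ 741 − 272 − 172 = 297.
So 297 ≤ x < 444; integers 297 through 443: 147 values.

147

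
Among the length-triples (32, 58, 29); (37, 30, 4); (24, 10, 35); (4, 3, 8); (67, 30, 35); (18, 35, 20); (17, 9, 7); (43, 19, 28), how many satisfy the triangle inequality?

3

(29,32,58): 29+32 > 58 → valid
(4,30,37): 4+30 ≤ 37 → not valid
(10,24,35): 10+24 ≤ 35 → not valid
(3,4,8): 3+4 ≤ 8 → not valid
(30,35,67): 30+35 ≤ 67 → not valid
(18,20,35): 18+20 > 35 → valid
(7,9,17): 7+9 ≤ 17 → not valid
(19,28,43): 19+28 > 43 → valid
3 of the 8 triples form a triangle.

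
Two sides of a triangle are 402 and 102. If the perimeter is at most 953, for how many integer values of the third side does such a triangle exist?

Triangle inequality: 300 < x < 504. Perimeter ≤ 953 gives x ≤ 953 − 402 − 102 = 449.
So 300 < x ≤ 449; integers 301 through 449: 149 values.

149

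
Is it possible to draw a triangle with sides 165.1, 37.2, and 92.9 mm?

The longest side is 165.1, but the other two sum to only 130.1.
130.1 < 165.1, so the triangle inequality fails.

No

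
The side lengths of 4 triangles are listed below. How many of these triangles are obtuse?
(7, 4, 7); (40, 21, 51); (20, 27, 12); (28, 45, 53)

2

(7,4,7): 4²+7² = 65 > 49 = 7² → acute
(40,21,51): 21²+40² = 2041 < 2601 = 51² → obtuse
(20,27,12): 12²+20² = 544 < 729 = 27² → obtuse
(28,45,53): 28²+45² = 2809 = 53² → right
2 of the 4 are obtuse.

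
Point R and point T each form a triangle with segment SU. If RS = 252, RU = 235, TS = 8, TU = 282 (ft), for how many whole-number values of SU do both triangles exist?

15

From triangle RSU: 17 < SU < 487.
From triangle TSU: 274 < SU < 290.
Intersection: 274 < SU < 290, so integers 275 through 289: 15 values.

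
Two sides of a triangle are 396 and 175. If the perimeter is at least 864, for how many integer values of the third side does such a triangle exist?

Triangle inequality: 221 < x < 571. Perimeter ≥ 864 gives x ≥ 864 − 396 − 175 = 293.
So 293 ≤ x < 571; integers 293 through 570: 278 values.

278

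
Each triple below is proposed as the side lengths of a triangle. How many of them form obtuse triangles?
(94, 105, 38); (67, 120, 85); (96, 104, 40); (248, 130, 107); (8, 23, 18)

3

(94,105,38): 38²+94² = 10280 < 11025 = 105² → obtuse
(67,120,85): 67²+85² = 11714 < 14400 = 120² → obtuse
(96,104,40): 40²+96² = 10816 = 104² → right
(248,130,107): 107+130 ≤ 248, not a triangle
(8,23,18): 8²+18² = 388 < 529 = 23² → obtuse
3 of the 5 are obtuse.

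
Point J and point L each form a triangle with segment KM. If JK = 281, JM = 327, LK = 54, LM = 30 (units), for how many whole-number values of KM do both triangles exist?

From triangle JKM: 46 < KM < 608.
From triangle LKM: 24 < KM < 84.
Intersection: 46 < KM < 84, so integers 47 through 83: 37 values.

37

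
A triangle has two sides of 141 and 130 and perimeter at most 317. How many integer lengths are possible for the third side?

35

Triangle inequality: 11 < x < 271. Perimeter ≤ 317 gives x ≤ 317 − 141 − 130 = 46.
So 11 < x ≤ 46; integers 12 through 46: 35 values.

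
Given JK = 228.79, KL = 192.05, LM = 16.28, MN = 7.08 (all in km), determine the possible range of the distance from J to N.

13.38 ≤ JN ≤ 444.20 km

The maximum is all hops collinear in one direction: 228.79 + 192.05 + 16.28 + 7.08 = 444.20.
The longest hop is 228.79; the others sum to 215.41. Folding the others back against it leaves at least 228.79 − 215.41 = 13.38.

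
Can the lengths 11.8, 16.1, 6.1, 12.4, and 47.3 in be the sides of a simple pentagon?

For a pentagon, each side must be shorter than the sum of the others.
Here the longest side is 47.3, but the remaining 4 sides sum to only 46.4.

No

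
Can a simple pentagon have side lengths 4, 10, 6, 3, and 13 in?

A pentagon exists iff every side is shorter than the sum of the others — equivalently, the longest side is less than the sum of the rest.
Longest side 13 < 23 (sum of the remaining 4), so yes.

Yes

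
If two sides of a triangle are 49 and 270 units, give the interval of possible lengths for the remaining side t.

221 < t < 319 (units)

By the triangle inequality, t must be less than 49 + 270 = 319 and greater than |49 − 270| = 221.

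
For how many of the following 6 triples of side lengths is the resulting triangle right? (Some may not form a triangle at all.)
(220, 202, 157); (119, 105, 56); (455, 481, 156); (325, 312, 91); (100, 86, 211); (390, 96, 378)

(220,202,157): 157²+202² = 65453 > 48400 = 220² → acute
(119,105,56): 56²+105² = 14161 = 119² → right
(455,481,156): 156²+455² = 231361 = 481² → right
(325,312,91): 91²+312² = 105625 = 325² → right
(100,86,211): 86+100 ≤ 211, not a triangle
(390,96,378): 96²+378² = 152100 = 390² → right
4 of the 6 are right.

4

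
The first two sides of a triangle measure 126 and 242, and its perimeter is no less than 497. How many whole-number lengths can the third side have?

239

Triangle inequality: 116 < x < 368. Perimeter ≥ 497 gives x ≥ 497 − 126 − 242 = 129.
So 129 ≤ x < 368; integers 129 through 367: 239 values.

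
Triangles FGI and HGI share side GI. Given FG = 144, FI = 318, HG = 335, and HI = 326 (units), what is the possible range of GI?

174 < GI < 462

From triangle FGI: |144 − 318| < GI < 144 + 318, i.e. 174 < GI < 462.
From triangle HGI: 9 < GI < 661.
Both must hold, so GI lies in the intersection.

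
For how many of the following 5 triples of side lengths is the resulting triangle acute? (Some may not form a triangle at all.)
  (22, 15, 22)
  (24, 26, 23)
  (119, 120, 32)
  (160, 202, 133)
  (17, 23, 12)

4

(22,15,22): 15²+22² = 709 > 484 = 22² → acute
(24,26,23): 23²+24² = 1105 > 676 = 26² → acute
(119,120,32): 32²+119² = 15185 > 14400 = 120² → acute
(160,202,133): 133²+160² = 43289 > 40804 = 202² → acute
(17,23,12): 12²+17² = 433 < 529 = 23² → obtuse
4 of the 5 are acute.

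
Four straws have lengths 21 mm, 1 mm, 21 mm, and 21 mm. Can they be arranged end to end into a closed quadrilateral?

A quadrilateral exists iff every side is shorter than the sum of the others — equivalently, the longest side is less than the sum of the rest.
Longest side 21 < 43 (sum of the remaining 3), so yes.

Yes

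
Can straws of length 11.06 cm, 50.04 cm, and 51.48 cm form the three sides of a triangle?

The longest side is 51.48, and the other two sum to 61.10.
Since 61.10 > 51.48, the triangle inequality holds.

Yes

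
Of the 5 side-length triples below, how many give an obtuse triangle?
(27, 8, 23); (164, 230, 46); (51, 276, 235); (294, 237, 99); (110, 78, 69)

(27,8,23): 8²+23² = 593 < 729 = 27² → obtuse
(164,230,46): 46+164 ≤ 230, not a triangle
(51,276,235): 51²+235² = 57826 < 76176 = 276² → obtuse
(294,237,99): 99²+237² = 65970 < 86436 = 294² → obtuse
(110,78,69): 69²+78² = 10845 < 12100 = 110² → obtuse
4 of the 5 are obtuse.

4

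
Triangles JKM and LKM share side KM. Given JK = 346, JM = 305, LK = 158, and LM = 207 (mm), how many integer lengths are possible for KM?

315

From triangle JKM: 41 < KM < 651.
From triangle LKM: 49 < KM < 365.
Intersection: 49 < KM < 365, so integers 50 through 364: 315 values.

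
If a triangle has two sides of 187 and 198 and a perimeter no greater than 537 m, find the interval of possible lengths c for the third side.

11 < c ≤ 152 m

Triangle inequality alone gives 11 < c < 385.
The perimeter condition gives c ≤ 537 − 187 − 198 = 152.
Intersecting the two: 11 < c ≤ 152.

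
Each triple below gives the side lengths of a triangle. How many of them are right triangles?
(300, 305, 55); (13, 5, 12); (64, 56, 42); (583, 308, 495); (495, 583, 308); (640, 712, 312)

(300,305,55): 55²+300² = 93025 = 305² → right
(13,5,12): 5²+12² = 169 = 13² → right
(64,56,42): 42²+56² = 4900 > 4096 = 64² → acute
(583,308,495): 308²+495² = 339889 = 583² → right
(495,583,308): 308²+495² = 339889 = 583² → right
(640,712,312): 312²+640² = 506944 = 712² → right
5 of the 6 are right.

5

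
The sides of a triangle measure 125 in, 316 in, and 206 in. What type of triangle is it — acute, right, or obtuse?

Compare the square of the longest side to the sum of squares of the other two: 125² + 206² = 58061 < 99856 = 316².

obtuse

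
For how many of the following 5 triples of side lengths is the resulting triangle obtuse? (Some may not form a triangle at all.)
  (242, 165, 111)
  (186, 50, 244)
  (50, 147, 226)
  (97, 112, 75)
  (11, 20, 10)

2

(242,165,111): 111²+165² = 39546 < 58564 = 242² → obtuse
(186,50,244): 50+186 ≤ 244, not a triangle
(50,147,226): 50+147 ≤ 226, not a triangle
(97,112,75): 75²+97² = 15034 > 12544 = 112² → acute
(11,20,10): 10²+11² = 221 < 400 = 20² → obtuse
2 of the 5 are obtuse.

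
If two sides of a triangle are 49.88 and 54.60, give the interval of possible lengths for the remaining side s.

By the triangle inequality, s must be less than 49.88 + 54.60 = 104.48 and greater than |49.88 − 54.60| = 4.72.

4.72 < s < 104.48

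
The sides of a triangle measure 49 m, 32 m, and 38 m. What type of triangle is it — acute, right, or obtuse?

acute

Compare the square of the longest side to the sum of squares of the other two: 32² + 38² = 2468 > 2401 = 49².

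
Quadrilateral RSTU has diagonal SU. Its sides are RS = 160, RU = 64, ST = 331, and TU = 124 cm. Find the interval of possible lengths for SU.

207 < SU < 224

From triangle RSU: |160 − 64| < SU < 160 + 64, i.e. 96 < SU < 224.
From triangle TSU: 207 < SU < 455.
Both must hold, so SU lies in the intersection.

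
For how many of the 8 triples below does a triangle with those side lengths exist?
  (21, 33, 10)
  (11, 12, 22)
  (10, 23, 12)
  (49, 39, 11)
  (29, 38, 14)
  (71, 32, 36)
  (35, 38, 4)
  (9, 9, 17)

(10,21,33): 10+21 ≤ 33 → not valid
(11,12,22): 11+12 > 22 → valid
(10,12,23): 10+12 ≤ 23 → not valid
(11,39,49): 11+39 > 49 → valid
(14,29,38): 14+29 > 38 → valid
(32,36,71): 32+36 ≤ 71 → not valid
(4,35,38): 4+35 > 38 → valid
(9,9,17): 9+9 > 17 → valid
5 of the 8 triples form a triangle.

5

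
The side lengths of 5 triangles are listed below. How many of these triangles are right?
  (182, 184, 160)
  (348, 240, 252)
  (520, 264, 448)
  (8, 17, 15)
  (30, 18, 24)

(182,184,160): 160²+182² = 58724 > 33856 = 184² → acute
(348,240,252): 240²+252² = 121104 = 348² → right
(520,264,448): 264²+448² = 270400 = 520² → right
(8,17,15): 8²+15² = 289 = 17² → right
(30,18,24): 18²+24² = 900 = 30² → right
4 of the 5 are right.

4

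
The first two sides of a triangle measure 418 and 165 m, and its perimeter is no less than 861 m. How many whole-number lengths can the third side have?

Triangle inequality: 253 < x < 583. Perimeter ≥ 861 gives x ≥ 861 − 418 − 165 = 278.
So 278 ≤ x < 583; integers 278 through 582: 305 values.

305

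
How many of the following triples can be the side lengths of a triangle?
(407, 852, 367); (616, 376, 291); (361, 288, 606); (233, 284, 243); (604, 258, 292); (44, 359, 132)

(367,407,852): 367+407 ≤ 852 → not valid
(291,376,616): 291+376 > 616 → valid
(288,361,606): 288+361 > 606 → valid
(233,243,284): 233+243 > 284 → valid
(258,292,604): 258+292 ≤ 604 → not valid
(44,132,359): 44+132 ≤ 359 → not valid
3 of the 6 triples form a triangle.

3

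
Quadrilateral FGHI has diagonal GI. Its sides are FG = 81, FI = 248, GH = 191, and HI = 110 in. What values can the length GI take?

From triangle FGI: |81 − 248| < GI < 81 + 248, i.e. 167 < GI < 329.
From triangle HGI: 81 < GI < 301.
Both must hold, so GI lies in the intersection.

167 < GI < 301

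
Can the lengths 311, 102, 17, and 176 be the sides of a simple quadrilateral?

For a quadrilateral, each side must be shorter than the sum of the others.
Here the longest side is 311, but the remaining 3 sides sum to only 295.

No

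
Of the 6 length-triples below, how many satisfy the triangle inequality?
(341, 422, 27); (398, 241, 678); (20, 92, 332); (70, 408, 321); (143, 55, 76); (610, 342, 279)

(27,341,422): 27+341 ≤ 422 → not valid
(241,398,678): 241+398 ≤ 678 → not valid
(20,92,332): 20+92 ≤ 332 → not valid
(70,321,408): 70+321 ≤ 408 → not valid
(55,76,143): 55+76 ≤ 143 → not valid
(279,342,610): 279+342 > 610 → valid
1 of the 6 triples forms a triangle.

1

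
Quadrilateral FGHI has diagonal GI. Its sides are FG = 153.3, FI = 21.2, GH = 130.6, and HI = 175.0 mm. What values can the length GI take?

From triangle FGI: |153.3 − 21.2| < GI < 153.3 + 21.2, i.e. 132.1 < GI < 174.5.
From triangle HGI: 44.4 < GI < 305.6.
Both must hold, so GI lies in the intersection.

132.1 < GI < 174.5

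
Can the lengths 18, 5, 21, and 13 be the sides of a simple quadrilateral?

A quadrilateral exists iff every side is shorter than the sum of the others — equivalently, the longest side is less than the sum of the rest.
Longest side 21 < 36 (sum of the remaining 3), so yes.

Yes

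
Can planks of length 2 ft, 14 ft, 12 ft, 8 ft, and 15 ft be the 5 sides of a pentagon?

A pentagon exists iff every side is shorter than the sum of the others — equivalently, the longest side is less than the sum of the rest.
Longest side 15 < 36 (sum of the remaining 4), so yes.

Yes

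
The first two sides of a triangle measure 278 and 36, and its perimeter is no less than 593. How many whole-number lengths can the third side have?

35

Triangle inequality: 242 < x < 314. Perimeter ≥ 593 gives x ≥ 593 − 278 − 36 = 279.
So 279 ≤ x < 314; integers 279 through 313: 35 values.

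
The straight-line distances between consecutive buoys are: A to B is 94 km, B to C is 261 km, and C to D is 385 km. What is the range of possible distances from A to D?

30 ≤ AD ≤ 740 km

The maximum is all hops collinear in one direction: 94 + 261 + 385 = 740.
The longest hop is 385; the others sum to 355. Folding the others back against it leaves at least 385 − 355 = 30.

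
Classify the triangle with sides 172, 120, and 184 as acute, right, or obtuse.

acute

Compare the square of the longest side to the sum of squares of the other two: 120² + 172² = 43984 > 33856 = 184².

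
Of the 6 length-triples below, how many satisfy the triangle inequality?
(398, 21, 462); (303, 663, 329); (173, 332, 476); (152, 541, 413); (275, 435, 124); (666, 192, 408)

(21,398,462): 21+398 ≤ 462 → not valid
(303,329,663): 303+329 ≤ 663 → not valid
(173,332,476): 173+332 > 476 → valid
(152,413,541): 152+413 > 541 → valid
(124,275,435): 124+275 ≤ 435 → not valid
(192,408,666): 192+408 ≤ 666 → not valid
2 of the 6 triples form a triangle.

2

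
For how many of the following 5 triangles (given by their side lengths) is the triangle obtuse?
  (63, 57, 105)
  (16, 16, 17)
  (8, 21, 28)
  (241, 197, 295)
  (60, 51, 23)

(63,57,105): 57²+63² = 7218 < 11025 = 105² → obtuse
(16,16,17): 16²+16² = 512 > 289 = 17² → acute
(8,21,28): 8²+21² = 505 < 784 = 28² → obtuse
(241,197,295): 197²+241² = 96890 > 87025 = 295² → acute
(60,51,23): 23²+51² = 3130 < 3600 = 60² → obtuse
3 of the 5 are obtuse.

3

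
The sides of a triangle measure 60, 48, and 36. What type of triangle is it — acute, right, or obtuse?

Compare the square of the longest side to the sum of squares of the other two: 36² + 48² = 3600 = 60².

right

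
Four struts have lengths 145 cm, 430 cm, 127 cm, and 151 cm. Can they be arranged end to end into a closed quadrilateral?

For a quadrilateral, each side must be shorter than the sum of the others.
Here the longest side is 430, but the remaining 3 sides sum to only 423.

No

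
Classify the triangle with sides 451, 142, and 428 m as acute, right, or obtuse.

Compare the square of the longest side to the sum of squares of the other two: 142² + 428² = 203348 < 203401 = 451².

obtuse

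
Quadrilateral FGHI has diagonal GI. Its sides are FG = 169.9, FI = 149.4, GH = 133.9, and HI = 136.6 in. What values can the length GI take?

From triangle FGI: |169.9 − 149.4| < GI < 169.9 + 149.4, i.e. 20.5 < GI < 319.3.
From triangle HGI: 2.7 < GI < 270.5.
Both must hold, so GI lies in the intersection.

20.5 < GI < 270.5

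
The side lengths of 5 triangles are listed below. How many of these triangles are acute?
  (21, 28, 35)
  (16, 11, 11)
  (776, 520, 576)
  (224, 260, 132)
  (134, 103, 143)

1

(21,28,35): 21²+28² = 1225 = 35² → right
(16,11,11): 11²+11² = 242 < 256 = 16² → obtuse
(776,520,576): 520²+576² = 602176 = 776² → right
(224,260,132): 132²+224² = 67600 = 260² → right
(134,103,143): 103²+134² = 28565 > 20449 = 143² → acute
1 of the 5 is acute.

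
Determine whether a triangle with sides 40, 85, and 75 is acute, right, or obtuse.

right

Compare the square of the longest side to the sum of squares of the other two: 40² + 75² = 7225 = 85².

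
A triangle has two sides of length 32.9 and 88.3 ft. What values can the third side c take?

By the triangle inequality, c must be less than 32.9 + 88.3 = 121.2 and greater than |32.9 − 88.3| = 55.4.

55.4 < c < 121.2 (ft)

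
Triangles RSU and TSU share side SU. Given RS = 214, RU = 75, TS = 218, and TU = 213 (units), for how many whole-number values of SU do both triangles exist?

149

From triangle RSU: 139 < SU < 289.
From triangle TSU: 5 < SU < 431.
Intersection: 139 < SU < 289, so integers 140 through 288: 149 values.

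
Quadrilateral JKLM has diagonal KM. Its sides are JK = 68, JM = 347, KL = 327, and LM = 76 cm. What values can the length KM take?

279 < KM < 403

From triangle JKM: |68 − 347| < KM < 68 + 347, i.e. 279 < KM < 415.
From triangle LKM: 251 < KM < 403.
Both must hold, so KM lies in the intersection.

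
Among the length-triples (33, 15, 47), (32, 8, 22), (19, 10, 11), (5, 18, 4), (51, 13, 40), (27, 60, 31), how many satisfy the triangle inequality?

(15,33,47): 15+33 > 47 → valid
(8,22,32): 8+22 ≤ 32 → not valid
(10,11,19): 10+11 > 19 → valid
(4,5,18): 4+5 ≤ 18 → not valid
(13,40,51): 13+40 > 51 → valid
(27,31,60): 27+31 ≤ 60 → not valid
3 of the 6 triples form a triangle.

3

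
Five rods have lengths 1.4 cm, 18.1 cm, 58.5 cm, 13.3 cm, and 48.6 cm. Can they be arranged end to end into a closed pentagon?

Yes

A pentagon exists iff every side is shorter than the sum of the others — equivalently, the longest side is less than the sum of the rest.
Longest side 58.5 < 81.4 (sum of the remaining 4), so yes.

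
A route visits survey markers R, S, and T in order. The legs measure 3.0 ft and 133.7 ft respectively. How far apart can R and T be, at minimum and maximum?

130.7 ≤ RT ≤ 136.7 ft

By the triangle inequality, |3.0 − 133.7| ≤ RT ≤ 3.0 + 133.7.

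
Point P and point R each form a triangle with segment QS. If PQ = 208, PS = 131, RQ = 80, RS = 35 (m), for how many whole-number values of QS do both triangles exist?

37

From triangle PQS: 77 < QS < 339.
From triangle RQS: 45 < QS < 115.
Intersection: 77 < QS < 115, so integers 78 through 114: 37 values.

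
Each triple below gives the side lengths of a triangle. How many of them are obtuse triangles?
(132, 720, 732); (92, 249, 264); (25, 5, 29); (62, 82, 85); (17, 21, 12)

(132,720,732): 132²+720² = 535824 = 732² → right
(92,249,264): 92²+249² = 70465 > 69696 = 264² → acute
(25,5,29): 5²+25² = 650 < 841 = 29² → obtuse
(62,82,85): 62²+82² = 10568 > 7225 = 85² → acute
(17,21,12): 12²+17² = 433 < 441 = 21² → obtuse
2 of the 5 are obtuse.

2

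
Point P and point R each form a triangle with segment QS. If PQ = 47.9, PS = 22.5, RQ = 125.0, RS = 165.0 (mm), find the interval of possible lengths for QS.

From triangle PQS: |47.9 − 22.5| < QS < 47.9 + 22.5, i.e. 25.4 < QS < 70.4.
From triangle RQS: 40.0 < QS < 290.0.
Both must hold, so QS lies in the intersection.

40.0 < QS < 70.4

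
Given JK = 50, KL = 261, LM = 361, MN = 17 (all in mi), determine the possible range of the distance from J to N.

The maximum is all hops collinear in one direction: 50 + 261 + 361 + 17 = 689.
The longest hop is 361; the others sum to 328. Folding the others back against it leaves at least 361 − 328 = 33.

33 ≤ JN ≤ 689 mi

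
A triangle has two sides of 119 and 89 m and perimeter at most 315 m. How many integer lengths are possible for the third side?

Triangle inequality: 30 < x < 208. Perimeter ≤ 315 gives x ≤ 315 − 119 − 89 = 107.
So 30 < x ≤ 107; integers 31 through 107: 77 values.

77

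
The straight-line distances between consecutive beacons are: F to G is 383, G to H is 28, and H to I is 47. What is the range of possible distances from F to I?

The maximum is all hops collinear in one direction: 383 + 28 + 47 = 458.
The longest hop is 383; the others sum to 75. Folding the others back against it leaves at least 383 − 75 = 308.

308 ≤ FI ≤ 458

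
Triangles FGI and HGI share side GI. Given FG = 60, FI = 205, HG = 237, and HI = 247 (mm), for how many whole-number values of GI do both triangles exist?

119

From triangle FGI: 145 < GI < 265.
From triangle HGI: 10 < GI < 484.
Intersection: 145 < GI < 265, so integers 146 through 264: 119 values.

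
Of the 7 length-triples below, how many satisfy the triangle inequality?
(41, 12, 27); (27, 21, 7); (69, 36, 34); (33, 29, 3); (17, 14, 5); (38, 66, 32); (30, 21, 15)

(12,27,41): 12+27 ≤ 41 → not valid
(7,21,27): 7+21 > 27 → valid
(34,36,69): 34+36 > 69 → valid
(3,29,33): 3+29 ≤ 33 → not valid
(5,14,17): 5+14 > 17 → valid
(32,38,66): 32+38 > 66 → valid
(15,21,30): 15+21 > 30 → valid
5 of the 7 triples form a triangle.

5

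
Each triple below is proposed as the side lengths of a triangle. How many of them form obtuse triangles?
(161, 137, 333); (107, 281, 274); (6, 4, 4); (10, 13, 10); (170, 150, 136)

(161,137,333): 137+161 ≤ 333, not a triangle
(107,281,274): 107²+274² = 86525 > 78961 = 281² → acute
(6,4,4): 4²+4² = 32 < 36 = 6² → obtuse
(10,13,10): 10²+10² = 200 > 169 = 13² → acute
(170,150,136): 136²+150² = 40996 > 28900 = 170² → acute
1 of the 5 is obtuse.

1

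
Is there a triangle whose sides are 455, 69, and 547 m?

No

The longest side is 547, but the other two sum to only 524.
524 < 547, so the triangle inequality fails.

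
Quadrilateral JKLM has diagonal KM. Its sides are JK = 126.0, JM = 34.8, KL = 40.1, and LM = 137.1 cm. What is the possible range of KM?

From triangle JKM: |126.0 − 34.8| < KM < 126.0 + 34.8, i.e. 91.2 < KM < 160.8.
From triangle LKM: 97.0 < KM < 177.2.
Both must hold, so KM lies in the intersection.

97.0 < KM < 160.8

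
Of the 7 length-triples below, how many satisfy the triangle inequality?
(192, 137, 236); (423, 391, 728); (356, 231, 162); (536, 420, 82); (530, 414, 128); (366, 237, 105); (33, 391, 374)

5

(137,192,236): 137+192 > 236 → valid
(391,423,728): 391+423 > 728 → valid
(162,231,356): 162+231 > 356 → valid
(82,420,536): 82+420 ≤ 536 → not valid
(128,414,530): 128+414 > 530 → valid
(105,237,366): 105+237 ≤ 366 → not valid
(33,374,391): 33+374 > 391 → valid
5 of the 7 triples form a triangle.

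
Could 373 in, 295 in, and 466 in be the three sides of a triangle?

The longest side is 466, and the other two sum to 668.
Since 668 > 466, the triangle inequality holds.

Yes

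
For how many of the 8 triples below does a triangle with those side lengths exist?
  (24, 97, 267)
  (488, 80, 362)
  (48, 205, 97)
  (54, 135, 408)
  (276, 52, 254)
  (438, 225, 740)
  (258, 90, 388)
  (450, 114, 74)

1

(24,97,267): 24+97 ≤ 267 → not valid
(80,362,488): 80+362 ≤ 488 → not valid
(48,97,205): 48+97 ≤ 205 → not valid
(54,135,408): 54+135 ≤ 408 → not valid
(52,254,276): 52+254 > 276 → valid
(225,438,740): 225+438 ≤ 740 → not valid
(90,258,388): 90+258 ≤ 388 → not valid
(74,114,450): 74+114 ≤ 450 → not valid
1 of the 8 triples forms a triangle.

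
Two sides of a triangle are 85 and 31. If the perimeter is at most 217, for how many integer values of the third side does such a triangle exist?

47

Triangle inequality: 54 < x < 116. Perimeter ≤ 217 gives x ≤ 217 − 85 − 31 = 101.
So 54 < x ≤ 101; integers 55 through 101: 47 values.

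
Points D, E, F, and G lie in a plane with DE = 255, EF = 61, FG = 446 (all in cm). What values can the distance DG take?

The maximum is all hops collinear in one direction: 255 + 61 + 446 = 762.
The longest hop is 446; the others sum to 316. Folding the others back against it leaves at least 446 − 316 = 130.

130 ≤ DG ≤ 762 cm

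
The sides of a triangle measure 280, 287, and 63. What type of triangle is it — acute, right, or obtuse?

right

Compare the square of the longest side to the sum of squares of the other two: 63² + 280² = 82369 = 287².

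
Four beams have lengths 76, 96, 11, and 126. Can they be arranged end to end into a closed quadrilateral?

A quadrilateral exists iff every side is shorter than the sum of the others — equivalently, the longest side is less than the sum of the rest.
Longest side 126 < 183 (sum of the remaining 3), so yes.

Yes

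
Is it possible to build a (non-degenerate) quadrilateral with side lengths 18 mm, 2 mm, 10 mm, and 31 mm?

No

For a quadrilateral, each side must be shorter than the sum of the others.
Here the longest side is 31, but the remaining 3 sides sum to only 30.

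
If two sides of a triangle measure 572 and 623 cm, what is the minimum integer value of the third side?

The third side must be strictly greater than |572 − 623| = 51.
The smallest integer above 51 is 52.

52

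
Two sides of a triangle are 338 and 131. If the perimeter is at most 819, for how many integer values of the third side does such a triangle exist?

Triangle inequality: 207 < x < 469. Perimeter ≤ 819 gives x ≤ 819 − 338 − 131 = 350.
So 207 < x ≤ 350; integers 208 through 350: 143 values.

143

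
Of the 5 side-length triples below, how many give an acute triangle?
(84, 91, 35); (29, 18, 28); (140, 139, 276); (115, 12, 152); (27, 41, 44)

2

(84,91,35): 35²+84² = 8281 = 91² → right
(29,18,28): 18²+28² = 1108 > 841 = 29² → acute
(140,139,276): 139²+140² = 38921 < 76176 = 276² → obtuse
(115,12,152): 12+115 ≤ 152, not a triangle
(27,41,44): 27²+41² = 2410 > 1936 = 44² → acute
2 of the 5 are acute.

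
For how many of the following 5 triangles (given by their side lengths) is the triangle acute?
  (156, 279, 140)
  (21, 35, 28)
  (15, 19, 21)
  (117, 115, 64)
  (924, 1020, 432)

(156,279,140): 140²+156² = 43936 < 77841 = 279² → obtuse
(21,35,28): 21²+28² = 1225 = 35² → right
(15,19,21): 15²+19² = 586 > 441 = 21² → acute
(117,115,64): 64²+115² = 17321 > 13689 = 117² → acute
(924,1020,432): 432²+924² = 1040400 = 1020² → right
2 of the 5 are acute.

2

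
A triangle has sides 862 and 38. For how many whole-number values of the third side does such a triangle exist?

75

The third side lies in the open interval (824, 900).
Integers from 825 to 899 inclusive: 899 − 825 + 1 = 75.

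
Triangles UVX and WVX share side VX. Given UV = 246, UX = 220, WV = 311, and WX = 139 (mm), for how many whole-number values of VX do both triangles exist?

277

From triangle UVX: 26 < VX < 466.
From triangle WVX: 172 < VX < 450.
Intersection: 172 < VX < 450, so integers 173 through 449: 277 values.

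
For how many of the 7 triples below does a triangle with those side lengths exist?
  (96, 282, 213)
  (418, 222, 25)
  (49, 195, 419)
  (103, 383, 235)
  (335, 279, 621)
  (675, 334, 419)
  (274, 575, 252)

(96,213,282): 96+213 > 282 → valid
(25,222,418): 25+222 ≤ 418 → not valid
(49,195,419): 49+195 ≤ 419 → not valid
(103,235,383): 103+235 ≤ 383 → not valid
(279,335,621): 279+335 ≤ 621 → not valid
(334,419,675): 334+419 > 675 → valid
(252,274,575): 252+274 ≤ 575 → not valid
2 of the 7 triples form a triangle.

2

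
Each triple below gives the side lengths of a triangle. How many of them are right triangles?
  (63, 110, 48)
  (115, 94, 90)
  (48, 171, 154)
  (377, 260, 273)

1

(63,110,48): 48²+63² = 6273 < 12100 = 110² → obtuse
(115,94,90): 90²+94² = 16936 > 13225 = 115² → acute
(48,171,154): 48²+154² = 26020 < 29241 = 171² → obtuse
(377,260,273): 260²+273² = 142129 = 377² → right
1 of the 4 is right.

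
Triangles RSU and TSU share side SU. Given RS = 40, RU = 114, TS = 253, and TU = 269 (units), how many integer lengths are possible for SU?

From triangle RSU: 74 < SU < 154.
From triangle TSU: 16 < SU < 522.
Intersection: 74 < SU < 154, so integers 75 through 153: 79 values.

79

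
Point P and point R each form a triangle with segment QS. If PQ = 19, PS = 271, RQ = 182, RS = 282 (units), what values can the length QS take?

252 < QS < 290

From triangle PQS: |19 − 271| < QS < 19 + 271, i.e. 252 < QS < 290.
From triangle RQS: 100 < QS < 464.
Both must hold, so QS lies in the intersection.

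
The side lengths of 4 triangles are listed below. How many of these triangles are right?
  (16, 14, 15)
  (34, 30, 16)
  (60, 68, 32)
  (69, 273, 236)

2

(16,14,15): 14²+15² = 421 > 256 = 16² → acute
(34,30,16): 16²+30² = 1156 = 34² → right
(60,68,32): 32²+60² = 4624 = 68² → right
(69,273,236): 69²+236² = 60457 < 74529 = 273² → obtuse
2 of the 4 are right.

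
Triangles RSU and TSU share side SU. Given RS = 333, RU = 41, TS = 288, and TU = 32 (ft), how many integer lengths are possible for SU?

27

From triangle RSU: 292 < SU < 374.
From triangle TSU: 256 < SU < 320.
Intersection: 292 < SU < 320, so integers 293 through 319: 27 values.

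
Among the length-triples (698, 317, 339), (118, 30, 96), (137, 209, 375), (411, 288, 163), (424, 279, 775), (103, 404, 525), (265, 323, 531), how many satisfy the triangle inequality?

3

(317,339,698): 317+339 ≤ 698 → not valid
(30,96,118): 30+96 > 118 → valid
(137,209,375): 137+209 ≤ 375 → not valid
(163,288,411): 163+288 > 411 → valid
(279,424,775): 279+424 ≤ 775 → not valid
(103,404,525): 103+404 ≤ 525 → not valid
(265,323,531): 265+323 > 531 → valid
3 of the 7 triples form a triangle.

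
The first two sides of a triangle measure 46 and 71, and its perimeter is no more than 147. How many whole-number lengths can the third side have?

5

Triangle inequality: 25 < x < 117. Perimeter ≤ 147 gives x ≤ 147 − 46 − 71 = 30.
So 25 < x ≤ 30; integers 26 through 30: 5 values.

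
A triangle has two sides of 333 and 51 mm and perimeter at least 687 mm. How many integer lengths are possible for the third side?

Triangle inequality: 282 < x < 384. Perimeter ≥ 687 gives x ≥ 687 − 333 − 51 = 303.
So 303 ≤ x < 384; integers 303 through 383: 81 values.

81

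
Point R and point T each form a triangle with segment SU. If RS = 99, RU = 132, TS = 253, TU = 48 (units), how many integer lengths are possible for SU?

From triangle RSU: 33 < SU < 231.
From triangle TSU: 205 < SU < 301.
Intersection: 205 < SU < 231, so integers 206 through 230: 25 values.

25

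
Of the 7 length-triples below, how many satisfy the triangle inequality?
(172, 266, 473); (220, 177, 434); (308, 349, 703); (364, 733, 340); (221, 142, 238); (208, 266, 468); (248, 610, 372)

(172,266,473): 172+266 ≤ 473 → not valid
(177,220,434): 177+220 ≤ 434 → not valid
(308,349,703): 308+349 ≤ 703 → not valid
(340,364,733): 340+364 ≤ 733 → not valid
(142,221,238): 142+221 > 238 → valid
(208,266,468): 208+266 > 468 → valid
(248,372,610): 248+372 > 610 → valid
3 of the 7 triples form a triangle.

3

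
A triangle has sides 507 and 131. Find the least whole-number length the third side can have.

The third side must be strictly greater than |507 − 131| = 376.
The smallest integer above 376 is 377.

377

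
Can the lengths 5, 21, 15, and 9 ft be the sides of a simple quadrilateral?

Yes

A quadrilateral exists iff every side is shorter than the sum of the others — equivalently, the longest side is less than the sum of the rest.
Longest side 21 < 29 (sum of the remaining 3), so yes.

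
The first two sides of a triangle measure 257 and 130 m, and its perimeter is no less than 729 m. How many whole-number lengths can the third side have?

Triangle inequality: 127 < x < 387. Perimeter ≥ 729 gives x ≥ 729 − 257 − 130 = 342.
So 342 ≤ x < 387; integers 342 through 386: 45 values.

45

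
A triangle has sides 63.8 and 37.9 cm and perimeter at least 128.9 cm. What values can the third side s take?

Triangle inequality alone gives 25.9 < s < 101.7.
The perimeter condition gives s ≥ 128.9 − 63.8 − 37.9 = 27.2.
Intersecting the two: 27.2 ≤ s < 101.7.

27.2 ≤ s < 101.7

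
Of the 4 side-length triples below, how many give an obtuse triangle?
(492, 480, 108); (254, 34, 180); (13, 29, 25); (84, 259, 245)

1

(492,480,108): 108²+480² = 242064 = 492² → right
(254,34,180): 34+180 ≤ 254, not a triangle
(13,29,25): 13²+25² = 794 < 841 = 29² → obtuse
(84,259,245): 84²+245² = 67081 = 259² → right
1 of the 4 is obtuse.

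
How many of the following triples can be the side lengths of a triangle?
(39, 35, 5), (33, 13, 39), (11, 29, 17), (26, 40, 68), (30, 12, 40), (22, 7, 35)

(5,35,39): 5+35 > 39 → valid
(13,33,39): 13+33 > 39 → valid
(11,17,29): 11+17 ≤ 29 → not valid
(26,40,68): 26+40 ≤ 68 → not valid
(12,30,40): 12+30 > 40 → valid
(7,22,35): 7+22 ≤ 35 → not valid
3 of the 6 triples form a triangle.

3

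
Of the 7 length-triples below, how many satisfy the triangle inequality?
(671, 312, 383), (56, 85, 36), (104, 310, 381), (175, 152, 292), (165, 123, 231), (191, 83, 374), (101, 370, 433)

6

(312,383,671): 312+383 > 671 → valid
(36,56,85): 36+56 > 85 → valid
(104,310,381): 104+310 > 381 → valid
(152,175,292): 152+175 > 292 → valid
(123,165,231): 123+165 > 231 → valid
(83,191,374): 83+191 ≤ 374 → not valid
(101,370,433): 101+370 > 433 → valid
6 of the 7 triples form a triangle.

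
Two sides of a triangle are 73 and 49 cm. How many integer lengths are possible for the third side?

The third side lies in the open interval (24, 122).
Integers from 25 to 121 inclusive: 121 − 25 + 1 = 97.

97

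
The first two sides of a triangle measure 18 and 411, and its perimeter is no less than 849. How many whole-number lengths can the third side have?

Triangle inequality: 393 < x < 429. Perimeter ≥ 849 gives x ≥ 849 − 18 − 411 = 420.
So 420 ≤ x < 429; integers 420 through 428: 9 values.

9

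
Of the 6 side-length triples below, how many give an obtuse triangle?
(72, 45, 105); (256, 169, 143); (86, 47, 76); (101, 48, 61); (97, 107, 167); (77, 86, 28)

(72,45,105): 45²+72² = 7209 < 11025 = 105² → obtuse
(256,169,143): 143²+169² = 49010 < 65536 = 256² → obtuse
(86,47,76): 47²+76² = 7985 > 7396 = 86² → acute
(101,48,61): 48²+61² = 6025 < 10201 = 101² → obtuse
(97,107,167): 97²+107² = 20858 < 27889 = 167² → obtuse
(77,86,28): 28²+77² = 6713 < 7396 = 86² → obtuse
5 of the 6 are obtuse.

5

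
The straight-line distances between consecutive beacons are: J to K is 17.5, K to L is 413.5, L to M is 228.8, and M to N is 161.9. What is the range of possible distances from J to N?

5.3 ≤ JN ≤ 821.7

The maximum is all hops collinear in one direction: 17.5 + 413.5 + 228.8 + 161.9 = 821.7.
The longest hop is 413.5; the others sum to 408.2. Folding the others back against it leaves at least 413.5 − 408.2 = 5.3.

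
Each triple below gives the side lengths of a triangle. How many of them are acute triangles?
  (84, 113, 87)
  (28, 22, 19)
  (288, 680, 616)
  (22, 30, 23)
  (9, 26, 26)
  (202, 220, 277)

5

(84,113,87): 84²+87² = 14625 > 12769 = 113² → acute
(28,22,19): 19²+22² = 845 > 784 = 28² → acute
(288,680,616): 288²+616² = 462400 = 680² → right
(22,30,23): 22²+23² = 1013 > 900 = 30² → acute
(9,26,26): 9²+26² = 757 > 676 = 26² → acute
(202,220,277): 202²+220² = 89204 > 76729 = 277² → acute
5 of the 6 are acute.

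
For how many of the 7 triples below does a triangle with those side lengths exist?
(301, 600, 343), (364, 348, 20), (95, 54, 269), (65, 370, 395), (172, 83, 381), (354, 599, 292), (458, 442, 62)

(301,343,600): 301+343 > 600 → valid
(20,348,364): 20+348 > 364 → valid
(54,95,269): 54+95 ≤ 269 → not valid
(65,370,395): 65+370 > 395 → valid
(83,172,381): 83+172 ≤ 381 → not valid
(292,354,599): 292+354 > 599 → valid
(62,442,458): 62+442 > 458 → valid
5 of the 7 triples form a triangle.

5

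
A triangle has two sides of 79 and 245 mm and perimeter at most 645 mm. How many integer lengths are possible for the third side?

Triangle inequality: 166 < x < 324. Perimeter ≤ 645 gives x ≤ 645 − 79 − 245 = 321.
So 166 < x ≤ 321; integers 167 through 321: 155 values.

155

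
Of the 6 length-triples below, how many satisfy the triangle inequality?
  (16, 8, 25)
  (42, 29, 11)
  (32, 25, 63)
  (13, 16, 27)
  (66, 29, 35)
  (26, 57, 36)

(8,16,25): 8+16 ≤ 25 → not valid
(11,29,42): 11+29 ≤ 42 → not valid
(25,32,63): 25+32 ≤ 63 → not valid
(13,16,27): 13+16 > 27 → valid
(29,35,66): 29+35 ≤ 66 → not valid
(26,36,57): 26+36 > 57 → valid
2 of the 6 triples form a triangle.

2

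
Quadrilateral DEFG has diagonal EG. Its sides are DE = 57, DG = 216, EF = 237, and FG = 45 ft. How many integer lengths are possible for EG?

From triangle DEG: 159 < EG < 273.
From triangle FEG: 192 < EG < 282.
Intersection: 192 < EG < 273, so integers 193 through 272: 80 values.

80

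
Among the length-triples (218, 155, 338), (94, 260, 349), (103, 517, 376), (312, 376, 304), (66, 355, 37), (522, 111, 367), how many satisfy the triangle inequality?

3

(155,218,338): 155+218 > 338 → valid
(94,260,349): 94+260 > 349 → valid
(103,376,517): 103+376 ≤ 517 → not valid
(304,312,376): 304+312 > 376 → valid
(37,66,355): 37+66 ≤ 355 → not valid
(111,367,522): 111+367 ≤ 522 → not valid
3 of the 6 triples form a triangle.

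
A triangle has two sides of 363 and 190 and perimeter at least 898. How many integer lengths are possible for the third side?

208

Triangle inequality: 173 < x < 553. Perimeter ≥ 898 gives x ≥ 898 − 363 − 190 = 345.
So 345 ≤ x < 553; integers 345 through 552: 208 values.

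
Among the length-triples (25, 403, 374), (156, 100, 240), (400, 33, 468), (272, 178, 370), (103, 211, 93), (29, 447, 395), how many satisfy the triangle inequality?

2

(25,374,403): 25+374 ≤ 403 → not valid
(100,156,240): 100+156 > 240 → valid
(33,400,468): 33+400 ≤ 468 → not valid
(178,272,370): 178+272 > 370 → valid
(93,103,211): 93+103 ≤ 211 → not valid
(29,395,447): 29+395 ≤ 447 → not valid
2 of the 6 triples form a triangle.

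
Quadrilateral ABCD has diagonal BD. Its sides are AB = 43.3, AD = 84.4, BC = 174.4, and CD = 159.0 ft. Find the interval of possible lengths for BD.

41.1 < BD < 127.7

From triangle ABD: |43.3 − 84.4| < BD < 43.3 + 84.4, i.e. 41.1 < BD < 127.7.
From triangle CBD: 15.4 < BD < 333.4.
Both must hold, so BD lies in the intersection.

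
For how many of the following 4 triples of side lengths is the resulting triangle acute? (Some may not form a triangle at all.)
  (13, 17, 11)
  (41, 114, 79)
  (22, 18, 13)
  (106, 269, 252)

3

(13,17,11): 11²+13² = 290 > 289 = 17² → acute
(41,114,79): 41²+79² = 7922 < 12996 = 114² → obtuse
(22,18,13): 13²+18² = 493 > 484 = 22² → acute
(106,269,252): 106²+252² = 74740 > 72361 = 269² → acute
3 of the 4 are acute.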